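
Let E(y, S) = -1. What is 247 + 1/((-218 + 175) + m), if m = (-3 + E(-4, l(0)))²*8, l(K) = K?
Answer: 20996/85 ≈ 247.01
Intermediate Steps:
m = 128 (m = (-3 - 1)²*8 = (-4)²*8 = 16*8 = 128)
247 + 1/((-218 + 175) + m) = 247 + 1/((-218 + 175) + 128) = 247 + 1/(-43 + 128) = 247 + 1/85 = 20996/85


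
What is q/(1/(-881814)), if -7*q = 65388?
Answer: 57660053832/7 ≈ 8.2372e+9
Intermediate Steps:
q = -65388/7 (q = -⅐*65388 = -65388/7 ≈ -9341.1)
q/(1/(-881814)) = -65388/(7*(1/(-881814))) = -65388/(7*(-1/881814)) = -65388/7*(-881814) = 57660053832/7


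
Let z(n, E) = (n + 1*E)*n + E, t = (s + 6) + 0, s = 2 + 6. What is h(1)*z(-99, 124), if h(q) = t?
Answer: -32914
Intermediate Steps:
s = 8
t = 14 (t = (8 + 6) + 0 = 14 + 0 = 14)
h(q) = 14
z(n, E) = E + n*(E + n) (z(n, E) = (n + E)*n + E = (E + n)*n + E = n*(E + n) + E = E + n*(E + n))
h(1)*z(-99, 124) = 14*(124 + (-99)² + 124*(-99)) = 14*(124 + 9801 - 12276) = 14*(-2351) = -32914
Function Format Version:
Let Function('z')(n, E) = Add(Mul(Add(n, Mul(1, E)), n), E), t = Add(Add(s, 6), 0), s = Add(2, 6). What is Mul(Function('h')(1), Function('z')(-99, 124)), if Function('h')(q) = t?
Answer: -32914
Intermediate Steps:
s = 8
t = 14 (t = Add(Add(8, 6), 0) = Add(14, 0) = 14)
Function('h')(q) = 14
Function('z')(n, E) = Add(E, Mul(n, Add(E, n))) (Function('z')(n, E) = Add(Mul(Add(n, E), n), E) = Add(Mul(Add(E, n), n), E) = Add(Mul(n, Add(E, n)), E) = Add(E, Mul(n, Add(E, n))))
Mul(Function('h')(1), Function('z')(-99, 124)) = Mul(14, Add(124, Pow(-99, 2), Mul(124, -99))) = Mul(14, Add(124, 9801, -12276)) = Mul(14, -2351) = -32914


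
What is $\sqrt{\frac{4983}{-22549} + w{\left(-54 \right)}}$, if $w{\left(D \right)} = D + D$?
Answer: $\frac{5 i \sqrt{2201030439}}{22549} \approx 10.403 i$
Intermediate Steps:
$w{\left(D \right)} = 2 D$
$\sqrt{\frac{4983}{-22549} + w{\left(-54 \right)}} = \sqrt{\frac{4983}{-22549} + 2 \left(-54\right)} = \sqrt{4983 \left(- \frac{1}{22549}\right) - 108} = \sqrt{- \frac{4983}{22549} - 108} = \sqrt{- \frac{2440275}{22549}} = \frac{5 i \sqrt{2201030439}}{22549}$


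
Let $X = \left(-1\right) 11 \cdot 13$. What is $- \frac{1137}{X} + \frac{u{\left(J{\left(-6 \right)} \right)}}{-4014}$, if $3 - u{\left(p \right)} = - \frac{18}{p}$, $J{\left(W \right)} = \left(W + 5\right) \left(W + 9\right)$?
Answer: $\frac{1521449}{191334} \approx 7.9518$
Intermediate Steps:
$J{\left(W \right)} = \left(5 + W\right) \left(9 + W\right)$
$u{\left(p \right)} = 3 + \frac{18}{p}$ ($u{\left(p \right)} = 3 - - \frac{18}{p} = 3 + \frac{18}{p}$)
$X = -143$ ($X = \left(-11\right) 13 = -143$)
$- \frac{1137}{X} + \frac{u{\left(J{\left(-6 \right)} \right)}}{-4014} = - \frac{1137}{-143} + \frac{3 + \frac{18}{45 + \left(-6\right)^{2} + 14 \left(-6\right)}}{-4014} = \left(-1137\right) \left(- \frac{1}{143}\right) + \left(3 + \frac{18}{45 + 36 - 84}\right) \left(- \frac{1}{4014}\right) = \frac{1137}{143} + \left(3 + \frac{18}{-3}\right) \left(- \frac{1}{4014}\right) = \frac{1137}{143} + \left(3 + 18 \left(- \frac{1}{3}\right)\right) \left(- \frac{1}{4014}\right) = \frac{1137}{143} + \left(3 - 6\right) \left(- \frac{1}{4014}\right) = \frac{1137}{143} - - \frac{1}{1338} = \frac{1137}{143} + \frac{1}{1338} = \frac{1521449}{191334}$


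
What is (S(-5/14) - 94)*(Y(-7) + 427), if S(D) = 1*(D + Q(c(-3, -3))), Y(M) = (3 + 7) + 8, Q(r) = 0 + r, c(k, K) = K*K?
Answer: -531775/14 ≈ -37984.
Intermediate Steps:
c(k, K) = K**2
Q(r) = r
Y(M) = 18 (Y(M) = 10 + 8 = 18)
S(D) = 9 + D (S(D) = 1*(D + (-3)**2) = 1*(D + 9) = 1*(9 + D) = 9 + D)
(S(-5/14) - 94)*(Y(-7) + 427) = ((9 - 5/14) - 94)*(18 + 427) = ((9 - 5*1/14) - 94)*445 = ((9 - 5/14) - 94)*445 = (121/14 - 94)*445 = -1195/14*445 = -531775/14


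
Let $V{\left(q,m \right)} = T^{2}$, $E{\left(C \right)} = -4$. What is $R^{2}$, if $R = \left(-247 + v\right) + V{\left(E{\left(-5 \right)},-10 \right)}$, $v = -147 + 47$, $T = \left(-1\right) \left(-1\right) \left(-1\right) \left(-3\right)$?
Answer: $114244$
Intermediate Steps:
$T = 3$ ($T = 1 \left(-1\right) \left(-3\right) = \left(-1\right) \left(-3\right) = 3$)
$v = -100$
$V{\left(q,m \right)} = 9$ ($V{\left(q,m \right)} = 3^{2} = 9$)
$R = -338$ ($R = \left(-247 - 100\right) + 9 = -347 + 9 = -338$)
$R^{2} = \left(-338\right)^{2} = 114244$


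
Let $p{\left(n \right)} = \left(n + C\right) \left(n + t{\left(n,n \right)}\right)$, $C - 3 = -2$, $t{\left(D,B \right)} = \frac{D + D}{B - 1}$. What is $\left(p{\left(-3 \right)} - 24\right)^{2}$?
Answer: $441$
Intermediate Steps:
$t{\left(D,B \right)} = \frac{2 D}{-1 + B}$
$C = 1$ ($C = 3 - 2 = 1$)
$p{\left(n \right)} = \left(1 + n\right) \left(n + \frac{2 n}{-1 + n}\right)$ ($p{\left(n \right)} = \left(n + 1\right) \left(n + \frac{2 n}{-1 + n}\right) = \left(1 + n\right) \left(n + \frac{2 n}{-1 + n}\right)$)
$\left(p{\left(-3 \right)} - 24\right)^{2} = \left(- \frac{3 \left(1 + \left(-3\right)^{2} + 2 \left(-3\right)\right)}{-1 - 3} - 24\right)^{2} = \left(- \frac{3 \left(1 + 9 - 6\right)}{-4} - 24\right)^{2} = \left(\left(-3\right) \left(- \frac{1}{4}\right) 4 - 24\right)^{2} = \left(3 - 24\right)^{2} = \left(-21\right)^{2} = 441$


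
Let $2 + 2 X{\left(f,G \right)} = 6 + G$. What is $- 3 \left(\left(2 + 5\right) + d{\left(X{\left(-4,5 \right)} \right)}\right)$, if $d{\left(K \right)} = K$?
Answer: $- \frac{69}{2} \approx -34.5$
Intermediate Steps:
$X{\left(f,G \right)} = 2 + \frac{G}{2}$ ($X{\left(f,G \right)} = -1 + \frac{6 + G}{2} = -1 + \left(3 + \frac{G}{2}\right) = 2 + \frac{G}{2}$)
$- 3 \left(\left(2 + 5\right) + d{\left(X{\left(-4,5 \right)} \right)}\right) = - 3 \left(\left(2 + 5\right) + \left(2 + \frac{1}{2} \cdot 5\right)\right) = - 3 \left(7 + \left(2 + \frac{5}{2}\right)\right) = - 3 \left(7 + \frac{9}{2}\right) = \left(-3\right) \frac{23}{2} = - \frac{69}{2}$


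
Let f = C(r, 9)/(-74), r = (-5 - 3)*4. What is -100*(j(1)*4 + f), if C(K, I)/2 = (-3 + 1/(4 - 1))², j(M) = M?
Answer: -126800/333 ≈ -380.78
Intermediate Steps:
r = -32 (r = -8*4 = -32)
C(K, I) = 128/9 (C(K, I) = 2*(-3 + 1/(4 - 1))² = 2*(-3 + 1/3)² = 2*(-3 + ⅓)² = 2*(-8/3)² = 2*(64/9) = 128/9)
f = -64/333 (f = (128/9)/(-74) = (128/9)*(-1/74) = -64/333 ≈ -0.19219)
-100*(j(1)*4 + f) = -100*(1*4 - 64/333) = -100*(4 - 64/333) = -100*1268/333 = -126800/333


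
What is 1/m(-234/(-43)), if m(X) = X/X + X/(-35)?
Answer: 1505/1271 ≈ 1.1841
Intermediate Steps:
m(X) = 1 - X/35 (m(X) = 1 + X*(-1/35) = 1 - X/35)
1/m(-234/(-43)) = 1/(1 - (-234)/(35*(-43))) = 1/(1 - (-234)*(-1)/(35*43)) = 1/(1 - 1/35*234/43) = 1/(1 - 234/1505) = 1/(1271/1505) = 1505/1271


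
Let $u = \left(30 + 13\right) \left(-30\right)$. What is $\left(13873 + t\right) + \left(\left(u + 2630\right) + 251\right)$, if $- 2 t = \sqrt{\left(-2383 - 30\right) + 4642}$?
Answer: $15464 - \frac{\sqrt{2229}}{2} \approx 15440.0$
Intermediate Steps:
$u = -1290$ ($u = 43 \left(-30\right) = -1290$)
$t = - \frac{\sqrt{2229}}{2}$ ($t = - \frac{\sqrt{\left(-2383 - 30\right) + 4642}}{2} = - \frac{\sqrt{-2413 + 4642}}{2} = - \frac{\sqrt{2229}}{2} \approx -23.606$)
$\left(13873 + t\right) + \left(\left(u + 2630\right) + 251\right) = \left(13873 - \frac{\sqrt{2229}}{2}\right) + \left(\left(-1290 + 2630\right) + 251\right) = \left(13873 - \frac{\sqrt{2229}}{2}\right) + \left(1340 + 251\right) = \left(13873 - \frac{\sqrt{2229}}{2}\right) + 1591 = 15464 - \frac{\sqrt{2229}}{2}$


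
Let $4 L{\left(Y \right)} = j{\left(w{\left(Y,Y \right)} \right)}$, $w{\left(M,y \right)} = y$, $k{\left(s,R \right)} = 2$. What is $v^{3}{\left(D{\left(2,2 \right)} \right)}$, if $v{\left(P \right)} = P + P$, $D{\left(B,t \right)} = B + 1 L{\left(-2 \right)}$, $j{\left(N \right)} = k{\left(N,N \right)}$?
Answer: $125$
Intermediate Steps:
$j{\left(N \right)} = 2$
$L{\left(Y \right)} = \frac{1}{2}$ ($L{\left(Y \right)} = \frac{1}{4} \cdot 2 = \frac{1}{2}$)
$D{\left(B,t \right)} = \frac{1}{2} + B$ ($D{\left(B,t \right)} = B + 1 \cdot \frac{1}{2} = B + \frac{1}{2} = \frac{1}{2} + B$)
$v{\left(P \right)} = 2 P$
$v^{3}{\left(D{\left(2,2 \right)} \right)} = \left(2 \left(\frac{1}{2} + 2\right)\right)^{3} = \left(2 \cdot \frac{5}{2}\right)^{3} = 5^{3} = 125$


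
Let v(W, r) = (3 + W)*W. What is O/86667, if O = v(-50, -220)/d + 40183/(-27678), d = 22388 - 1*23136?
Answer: -11887523/224284922631 ≈ -5.3002e-5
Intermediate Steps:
d = -748 (d = 22388 - 23136 = -748)
v(W, r) = W*(3 + W)
O = -11887523/2587893 (O = -50*(3 - 50)/(-748) + 40183/(-27678) = -50*(-47)*(-1/748) + 40183*(-1/27678) = 2350*(-1/748) - 40183/27678 = -1175/374 - 40183/27678 = -11887523/2587893 ≈ -4.5935)
O/86667 = -11887523/2587893/86667 = -11887523/2587893*1/86667 = -11887523/224284922631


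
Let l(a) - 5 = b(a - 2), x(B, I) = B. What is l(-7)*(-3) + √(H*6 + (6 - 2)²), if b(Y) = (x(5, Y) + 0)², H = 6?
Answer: -90 + 2*√13 ≈ -82.789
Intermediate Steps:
b(Y) = 25 (b(Y) = (5 + 0)² = 5² = 25)
l(a) = 30 (l(a) = 5 + 25 = 30)
l(-7)*(-3) + √(H*6 + (6 - 2)²) = 30*(-3) + √(6*6 + (6 - 2)²) = -90 + √(36 + 4²) = -90 + √(36 + 16) = -90 + √52 = -90 + 2*√13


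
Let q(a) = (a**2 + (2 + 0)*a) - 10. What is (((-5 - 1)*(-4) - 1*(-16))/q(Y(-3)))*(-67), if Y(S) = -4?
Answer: 1340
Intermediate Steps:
q(a) = -10 + a**2 + 2*a (q(a) = (a**2 + 2*a) - 10 = -10 + a**2 + 2*a)
(((-5 - 1)*(-4) - 1*(-16))/q(Y(-3)))*(-67) = (((-5 - 1)*(-4) - 1*(-16))/(-10 + (-4)**2 + 2*(-4)))*(-67) = ((-6*(-4) + 16)/(-10 + 16 - 8))*(-67) = ((24 + 16)/(-2))*(-67) = (40*(-1/2))*(-67) = -20*(-67) = 1340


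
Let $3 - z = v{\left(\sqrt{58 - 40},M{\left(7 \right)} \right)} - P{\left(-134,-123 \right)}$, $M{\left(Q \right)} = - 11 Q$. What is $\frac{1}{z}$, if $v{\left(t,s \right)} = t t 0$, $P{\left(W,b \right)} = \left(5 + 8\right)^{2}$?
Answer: $\frac{1}{172} \approx 0.005814$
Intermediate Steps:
$P{\left(W,b \right)} = 169$ ($P{\left(W,b \right)} = 13^{2} = 169$)
$v{\left(t,s \right)} = 0$ ($v{\left(t,s \right)} = t^{2} \cdot 0 = 0$)
$z = 172$ ($z = 3 - \left(0 - 169\right) = 3 - -169 = 3 + 169 = 172$)
$\frac{1}{z} = \frac{1}{172}$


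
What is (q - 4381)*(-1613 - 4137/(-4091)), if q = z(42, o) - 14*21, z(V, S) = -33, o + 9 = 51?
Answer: 31047593368/4091 ≈ 7.5892e+6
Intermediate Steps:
o = 42 (o = -9 + 51 = 42)
q = -327 (q = -33 - 14*21 = -33 - 1*294 = -33 - 294 = -327)
(q - 4381)*(-1613 - 4137/(-4091)) = (-327 - 4381)*(-1613 - 4137/(-4091)) = -4708*(-1613 - 4137*(-1/4091)) = -4708*(-1613 + 4137/4091) = -4708*(-6594646/4091) = 31047593368/4091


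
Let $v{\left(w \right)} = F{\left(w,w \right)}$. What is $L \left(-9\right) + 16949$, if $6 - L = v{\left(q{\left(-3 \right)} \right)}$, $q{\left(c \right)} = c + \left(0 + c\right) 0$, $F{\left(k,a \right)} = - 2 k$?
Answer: $16949$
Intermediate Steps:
$q{\left(c \right)} = c$ ($q{\left(c \right)} = c + c 0 = c + 0 = c$)
$v{\left(w \right)} = - 2 w$
$L = 0$ ($L = 6 - \left(-2\right) \left(-3\right) = 6 - 6 = 0$)
$L \left(-9\right) + 16949 = 0 \left(-9\right) + 16949 = 0 + 16949 = 16949$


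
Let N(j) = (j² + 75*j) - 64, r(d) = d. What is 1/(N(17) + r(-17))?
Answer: 1/1483 ≈ 0.00067431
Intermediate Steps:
N(j) = -64 + j² + 75*j
1/(N(17) + r(-17)) = 1/((-64 + 17² + 75*17) - 17) = 1/((-64 + 289 + 1275) - 17) = 1/(1500 - 17) = 1/1483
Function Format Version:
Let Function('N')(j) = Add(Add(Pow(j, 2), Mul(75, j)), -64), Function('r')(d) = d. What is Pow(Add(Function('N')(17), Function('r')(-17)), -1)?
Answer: Rational(1, 1483) ≈ 0.00067431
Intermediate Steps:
Function('N')(j) = Add(-64, Pow(j, 2), Mul(75, j))
Pow(Add(Function('N')(17), Function('r')(-17)), -1) = Pow(Add(Add(-64, Pow(17, 2), Mul(75, 17)), -17), -1) = Pow(Add(Add(-64, 289, 1275), -17), -1) = Pow(Add(1500, -17), -1) = Pow(1483, -1) = Rational(1, 1483)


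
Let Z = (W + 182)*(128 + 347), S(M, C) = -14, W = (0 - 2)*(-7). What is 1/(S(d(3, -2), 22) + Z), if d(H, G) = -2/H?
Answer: 1/93086 ≈ 1.0743e-5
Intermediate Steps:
W = 14 (W = -2*(-7) = 14)
Z = 93100 (Z = (14 + 182)*(128 + 347) = 196*475 = 93100)
1/(S(d(3, -2), 22) + Z) = 1/(-14 + 93100) = 1/93086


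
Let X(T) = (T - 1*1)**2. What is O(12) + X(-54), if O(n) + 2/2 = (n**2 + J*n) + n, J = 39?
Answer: 3648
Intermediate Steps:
O(n) = -1 + n**2 + 40*n (O(n) = -1 + ((n**2 + 39*n) + n) = -1 + (n**2 + 40*n) = -1 + n**2 + 40*n)
X(T) = (-1 + T)**2 (X(T) = (T - 1)**2 = (-1 + T)**2)
O(12) + X(-54) = (-1 + 12**2 + 40*12) + (-1 - 54)**2 = (-1 + 144 + 480) + (-55)**2 = 623 + 3025 = 3648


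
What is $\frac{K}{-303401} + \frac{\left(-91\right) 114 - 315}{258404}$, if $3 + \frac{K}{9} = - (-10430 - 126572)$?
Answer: $- \frac{321852859653}{78400032004} \approx -4.1053$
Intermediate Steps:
$K = 1232991$ ($K = -27 + 9 \left(- (-10430 - 126572)\right) = -27 + 9 \left(\left(-1\right) \left(-137002\right)\right) = -27 + 9 \cdot 137002 = -27 + 1233018 = 1232991$)
$\frac{K}{-303401} + \frac{\left(-91\right) 114 - 315}{258404} = \frac{1232991}{-303401} + \frac{\left(-91\right) 114 - 315}{258404} = 1232991 \left(- \frac{1}{303401}\right) + \left(-10374 - 315\right) \frac{1}{258404} = - \frac{1232991}{303401} - \frac{10689}{258404} = - \frac{321852859653}{78400032004}$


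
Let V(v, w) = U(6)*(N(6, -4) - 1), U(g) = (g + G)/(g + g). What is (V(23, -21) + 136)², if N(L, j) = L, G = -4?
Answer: 674041/36 ≈ 18723.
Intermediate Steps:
U(g) = (-4 + g)/(2*g) (U(g) = (g - 4)/(g + g) = (-4 + g)/((2*g)) = (-4 + g)*(1/(2*g)) = (-4 + g)/(2*g))
V(v, w) = ⅚ (V(v, w) = ((½)*(-4 + 6)/6)*(6 - 1) = ((½)*(⅙)*2)*5 = (⅙)*5 = ⅚)
(V(23, -21) + 136)² = (⅚ + 136)² = (821/6)² = 674041/36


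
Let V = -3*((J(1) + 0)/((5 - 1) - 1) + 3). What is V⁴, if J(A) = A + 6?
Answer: 65536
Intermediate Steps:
J(A) = 6 + A
V = -16 (V = -3*(((6 + 1) + 0)/((5 - 1) - 1) + 3) = -3*((7 + 0)/(4 - 1) + 3) = -3*(7/3 + 3) = -3*16/3 = -16)
V⁴ = (-16)⁴ = 65536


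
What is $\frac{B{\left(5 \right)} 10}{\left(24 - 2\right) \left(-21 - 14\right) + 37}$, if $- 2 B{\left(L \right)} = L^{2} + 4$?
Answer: $\frac{145}{733} \approx 0.19782$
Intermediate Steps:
$B{\left(L \right)} = -2 - \frac{L^{2}}{2}$ ($B{\left(L \right)} = - \frac{L^{2} + 4}{2} = - \frac{4 + L^{2}}{2} = -2 - \frac{L^{2}}{2}$)
$\frac{B{\left(5 \right)} 10}{\left(24 - 2\right) \left(-21 - 14\right) + 37} = \frac{\left(-2 - \frac{5^{2}}{2}\right) 10}{\left(24 - 2\right) \left(-21 - 14\right) + 37} = \frac{\left(-2 - \frac{25}{2}\right) 10}{22 \left(-35\right) + 37} = \frac{\left(-2 - \frac{25}{2}\right) 10}{-770 + 37} = \frac{\left(- \frac{29}{2}\right) 10}{-733} = \left(-145\right) \left(- \frac{1}{733}\right) = \frac{145}{733}$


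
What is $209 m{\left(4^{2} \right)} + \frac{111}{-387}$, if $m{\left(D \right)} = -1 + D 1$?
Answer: $\frac{404378}{129} \approx 3134.7$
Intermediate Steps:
$m{\left(D \right)} = -1 + D$
$209 m{\left(4^{2} \right)} + \frac{111}{-387} = 209 \left(-1 + 4^{2}\right) + \frac{111}{-387} = 209 \left(-1 + 16\right) + 111 \left(- \frac{1}{387}\right) = 209 \cdot 15 - \frac{37}{129} = 3135 - \frac{37}{129} = \frac{404378}{129}$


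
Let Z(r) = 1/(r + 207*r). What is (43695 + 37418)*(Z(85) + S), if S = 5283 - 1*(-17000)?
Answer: 31955556589833/17680 ≈ 1.8074e+9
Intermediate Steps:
S = 22283 (S = 5283 + 17000 = 22283)
Z(r) = 1/(208*r)
(43695 + 37418)*(Z(85) + S) = (43695 + 37418)*((1/208)/85 + 22283) = 81113*((1/208)*(1/85) + 22283) = 81113*(1/17680 + 22283) = 81113*(393963441/17680) = 31955556589833/17680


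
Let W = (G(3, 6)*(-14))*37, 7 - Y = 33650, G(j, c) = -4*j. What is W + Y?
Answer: -27427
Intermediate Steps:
Y = -33643 (Y = 7 - 1*33650 = 7 - 33650 = -33643)
W = 6216 (W = (-4*3*(-14))*37 = -12*(-14)*37 = 168*37 = 6216)
W + Y = 6216 - 33643 = -27427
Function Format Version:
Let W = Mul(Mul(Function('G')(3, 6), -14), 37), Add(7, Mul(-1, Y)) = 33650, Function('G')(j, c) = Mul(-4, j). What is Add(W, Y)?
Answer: -27427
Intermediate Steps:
Y = -33643 (Y = Add(7, Mul(-1, 33650)) = Add(7, -33650) = -33643)
W = 6216 (W = Mul(Mul(Mul(-4, 3), -14), 37) = Mul(Mul(-12, -14), 37) = Mul(168, 37) = 6216)
Add(W, Y) = Add(6216, -33643) = -27427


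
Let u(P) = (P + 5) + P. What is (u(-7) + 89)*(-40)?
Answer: -3200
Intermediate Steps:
u(P) = 5 + 2*P (u(P) = (5 + P) + P = 5 + 2*P)
(u(-7) + 89)*(-40) = ((5 + 2*(-7)) + 89)*(-40) = ((5 - 14) + 89)*(-40) = (-9 + 89)*(-40) = 80*(-40) = -3200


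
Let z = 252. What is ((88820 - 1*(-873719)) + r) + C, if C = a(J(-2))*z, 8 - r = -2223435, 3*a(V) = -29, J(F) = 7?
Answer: 3183546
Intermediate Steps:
a(V) = -29/3 (a(V) = (1/3)*(-29) = -29/3)
r = 2223443 (r = 8 - 1*(-2223435) = 8 + 2223435 = 2223443)
C = -2436 (C = -29/3*252 = -2436)
((88820 - 1*(-873719)) + r) + C = ((88820 - 1*(-873719)) + 2223443) - 2436 = ((88820 + 873719) + 2223443) - 2436 = (962539 + 2223443) - 2436 = 3185982 - 2436 = 3183546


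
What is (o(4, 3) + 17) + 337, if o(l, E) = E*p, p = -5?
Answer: 339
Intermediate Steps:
o(l, E) = -5*E (o(l, E) = E*(-5) = -5*E)
(o(4, 3) + 17) + 337 = (-5*3 + 17) + 337 = (-15 + 17) + 337 = 2 + 337 = 339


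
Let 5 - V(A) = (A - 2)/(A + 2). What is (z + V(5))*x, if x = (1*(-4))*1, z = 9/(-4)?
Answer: -65/7 ≈ -9.2857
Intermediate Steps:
z = -9/4 (z = 9*(-¼) = -9/4 ≈ -2.2500)
x = -4 (x = -4*1 = -4)
V(A) = 5 - (-2 + A)/(2 + A) (V(A) = 5 - (A - 2)/(A + 2) = 5 - (-2 + A)/(2 + A))
(z + V(5))*x = (-9/4 + 4*(3 + 5)/(2 + 5))*(-4) = (-9/4 + 4*8/7)*(-4) = (-9/4 + 4*(⅐)*8)*(-4) = (-9/4 + 32/7)*(-4) = (65/28)*(-4) = -65/7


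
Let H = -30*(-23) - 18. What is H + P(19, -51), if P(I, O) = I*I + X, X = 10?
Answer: 1043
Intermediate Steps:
P(I, O) = 10 + I² (P(I, O) = I*I + 10 = I² + 10 = 10 + I²)
H = 672 (H = 690 - 18 = 672)
H + P(19, -51) = 672 + (10 + 19²) = 672 + (10 + 361) = 672 + 371 = 1043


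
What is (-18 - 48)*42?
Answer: -2772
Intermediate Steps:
(-18 - 48)*42 = -66*42 = -2772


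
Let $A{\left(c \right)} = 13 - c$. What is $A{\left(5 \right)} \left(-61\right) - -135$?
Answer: $-353$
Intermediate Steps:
$A{\left(5 \right)} \left(-61\right) - -135 = \left(13 - 5\right) \left(-61\right) - -135 = \left(13 - 5\right) \left(-61\right) + 135 = 8 \left(-61\right) + 135 = -488 + 135 = -353$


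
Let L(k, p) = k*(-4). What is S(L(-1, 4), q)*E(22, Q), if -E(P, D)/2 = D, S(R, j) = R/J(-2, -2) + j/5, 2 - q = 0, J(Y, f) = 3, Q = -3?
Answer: 52/5 ≈ 10.400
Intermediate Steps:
L(k, p) = -4*k
q = 2 (q = 2 - 1*0 = 2 + 0 = 2)
S(R, j) = R/3 + j/5
E(P, D) = -2*D
S(L(-1, 4), q)*E(22, Q) = ((-4*(-1))/3 + (⅕)*2)*(-2*(-3)) = ((⅓)*4 + ⅖)*6 = (4/3 + ⅖)*6 = (26/15)*6 = 52/5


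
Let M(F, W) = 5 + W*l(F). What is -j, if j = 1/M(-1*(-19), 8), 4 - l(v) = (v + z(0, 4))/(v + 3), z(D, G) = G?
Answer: -11/315 ≈ -0.034921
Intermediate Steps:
l(v) = 4 - (4 + v)/(3 + v) (l(v) = 4 - (v + 4)/(v + 3) = 4 - (4 + v)/(3 + v))
M(F, W) = 5 + W*(8 + 3*F)/(3 + F) (M(F, W) = 5 + W*((8 + 3*F)/(3 + F)) = 5 + W*(8 + 3*F)/(3 + F))
j = 11/315 (j = 1/((15 + 5*(-1*(-19)) + 8*(8 + 3*(-1*(-19))))/(3 - 1*(-19))) = 1/((15 + 5*19 + 8*(8 + 3*19))/(3 + 19)) = 1/((15 + 95 + 8*(8 + 57))/22) = 1/((15 + 95 + 8*65)/22) = 1/((15 + 95 + 520)/22) = 1/((1/22)*630) = 1/(315/11) = 11/315 ≈ 0.034921)
-j = -1*11/315 = -11/315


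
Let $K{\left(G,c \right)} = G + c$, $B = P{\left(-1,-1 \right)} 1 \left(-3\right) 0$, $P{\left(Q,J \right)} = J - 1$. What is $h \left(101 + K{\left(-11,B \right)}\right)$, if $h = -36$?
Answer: $-3240$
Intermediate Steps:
$P{\left(Q,J \right)} = -1 + J$
$B = 0$ ($B = \left(-1 - 1\right) 1 \left(-3\right) 0 = \left(-2\right) \left(-3\right) 0 = 6 \cdot 0 = 0$)
$h \left(101 + K{\left(-11,B \right)}\right) = - 36 \left(101 + \left(-11 + 0\right)\right) = - 36 \left(101 - 11\right) = \left(-36\right) 90 = -3240$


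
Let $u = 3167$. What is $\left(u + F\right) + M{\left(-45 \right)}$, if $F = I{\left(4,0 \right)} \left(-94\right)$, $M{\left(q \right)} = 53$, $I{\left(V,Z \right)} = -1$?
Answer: $3314$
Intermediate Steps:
$F = 94$ ($F = \left(-1\right) \left(-94\right) = 94$)
$\left(u + F\right) + M{\left(-45 \right)} = \left(3167 + 94\right) + 53 = 3261 + 53 = 3314$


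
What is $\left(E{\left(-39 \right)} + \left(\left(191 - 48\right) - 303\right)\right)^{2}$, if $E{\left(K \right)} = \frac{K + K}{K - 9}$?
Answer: $\frac{1605289}{64} \approx 25083.0$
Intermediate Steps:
$E{\left(K \right)} = \frac{2 K}{-9 + K}$
$\left(E{\left(-39 \right)} + \left(\left(191 - 48\right) - 303\right)\right)^{2} = \left(2 \left(-39\right) \frac{1}{-9 - 39} + \left(\left(191 - 48\right) - 303\right)\right)^{2} = \left(2 \left(-39\right) \frac{1}{-48} + \left(143 - 303\right)\right)^{2} = \left(2 \left(-39\right) \left(- \frac{1}{48}\right) - 160\right)^{2} = \left(\frac{13}{8} - 160\right)^{2} = \left(- \frac{1267}{8}\right)^{2} = \frac{1605289}{64}$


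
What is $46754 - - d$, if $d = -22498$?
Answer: $24256$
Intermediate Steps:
$46754 - - d = 46754 - \left(-1\right) \left(-22498\right) = 46754 - 22498 = 24256$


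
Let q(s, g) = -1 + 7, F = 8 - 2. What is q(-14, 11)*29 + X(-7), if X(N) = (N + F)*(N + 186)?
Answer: -5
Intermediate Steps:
F = 6
q(s, g) = 6
X(N) = (6 + N)*(186 + N) (X(N) = (N + 6)*(N + 186) = (6 + N)*(186 + N))
q(-14, 11)*29 + X(-7) = 6*29 + (1116 + (-7)² + 192*(-7)) = 174 + (1116 + 49 - 1344) = 174 - 179 = -5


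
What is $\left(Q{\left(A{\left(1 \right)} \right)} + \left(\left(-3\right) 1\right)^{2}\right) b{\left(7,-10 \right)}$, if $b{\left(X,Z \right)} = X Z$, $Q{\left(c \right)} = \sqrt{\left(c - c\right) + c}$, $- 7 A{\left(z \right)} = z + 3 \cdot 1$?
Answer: $-630 - 20 i \sqrt{7} \approx -630.0 - 52.915 i$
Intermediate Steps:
$A{\left(z \right)} = - \frac{3}{7} - \frac{z}{7}$ ($A{\left(z \right)} = - \frac{z + 3 \cdot 1}{7} = - \frac{z + 3}{7} = - \frac{3 + z}{7} = - \frac{3}{7} - \frac{z}{7}$)
$Q{\left(c \right)} = \sqrt{c}$ ($Q{\left(c \right)} = \sqrt{0 + c} = \sqrt{c}$)
$\left(Q{\left(A{\left(1 \right)} \right)} + \left(\left(-3\right) 1\right)^{2}\right) b{\left(7,-10 \right)} = \left(\sqrt{- \frac{3}{7} - \frac{1}{7}} + \left(\left(-3\right) 1\right)^{2}\right) 7 \left(-10\right) = \left(\sqrt{- \frac{3}{7} - \frac{1}{7}} + \left(-3\right)^{2}\right) \left(-70\right) = \left(\sqrt{- \frac{4}{7}} + 9\right) \left(-70\right) = \left(\frac{2 i \sqrt{7}}{7} + 9\right) \left(-70\right) = \left(9 + \frac{2 i \sqrt{7}}{7}\right) \left(-70\right) = -630 - 20 i \sqrt{7}$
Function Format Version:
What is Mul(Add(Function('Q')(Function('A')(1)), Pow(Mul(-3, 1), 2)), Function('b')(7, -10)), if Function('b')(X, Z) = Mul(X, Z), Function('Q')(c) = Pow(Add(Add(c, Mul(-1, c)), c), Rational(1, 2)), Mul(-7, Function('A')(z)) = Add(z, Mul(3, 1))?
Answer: Add(-630, Mul(-20, I, Pow(7, Rational(1, 2)))) ≈ Add(-630.00, Mul(-52.915, I))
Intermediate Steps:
Function('A')(z) = Add(Rational(-3, 7), Mul(Rational(-1, 7), z)) (Function('A')(z) = Mul(Rational(-1, 7), Add(z, Mul(3, 1))) = Mul(Rational(-1, 7), Add(z, 3)) = Mul(Rational(-1, 7), Add(3, z)) = Add(Rational(-3, 7), Mul(Rational(-1, 7), z)))
Function('Q')(c) = Pow(c, Rational(1, 2)) (Function('Q')(c) = Pow(Add(0, c), Rational(1, 2)) = Pow(c, Rational(1, 2)))
Mul(Add(Function('Q')(Function('A')(1)), Pow(Mul(-3, 1), 2)), Function('b')(7, -10)) = Mul(Add(Pow(Add(Rational(-3, 7), Mul(Rational(-1, 7), 1)), Rational(1, 2)), Pow(Mul(-3, 1), 2)), Mul(7, -10)) = Mul(Add(Pow(Add(Rational(-3, 7), Rational(-1, 7)), Rational(1, 2)), Pow(-3, 2)), -70) = Mul(Add(Pow(Rational(-4, 7), Rational(1, 2)), 9), -70) = Mul(Add(Mul(Rational(2, 7), I, Pow(7, Rational(1, 2))), 9), -70) = Mul(Add(9, Mul(Rational(2, 7), I, Pow(7, Rational(1, 2)))), -70) = Add(-630, Mul(-20, I, Pow(7, Rational(1, 2))))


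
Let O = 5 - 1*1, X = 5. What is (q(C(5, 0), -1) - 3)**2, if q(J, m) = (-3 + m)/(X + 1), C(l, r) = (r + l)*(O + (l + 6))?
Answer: 121/9 ≈ 13.444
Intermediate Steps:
O = 4 (O = 5 - 1 = 4)
C(l, r) = (10 + l)*(l + r) (C(l, r) = (r + l)*(4 + (l + 6)) = (l + r)*(4 + (6 + l)) = (l + r)*(10 + l) = (10 + l)*(l + r))
q(J, m) = -1/2 + m/6 (q(J, m) = (-3 + m)/(5 + 1) = (-3 + m)/6 = (-3 + m)*(1/6) = -1/2 + m/6)
(q(C(5, 0), -1) - 3)**2 = ((-1/2 + (1/6)*(-1)) - 3)**2 = ((-1/2 - 1/6) - 3)**2 = (-2/3 - 3)**2 = (-11/3)**2 = 121/9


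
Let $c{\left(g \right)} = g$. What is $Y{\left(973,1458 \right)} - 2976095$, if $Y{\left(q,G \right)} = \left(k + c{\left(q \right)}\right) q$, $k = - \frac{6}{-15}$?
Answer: $- \frac{10144884}{5} \approx -2.029 \cdot 10^{6}$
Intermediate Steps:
$k = \frac{2}{5}$ ($k = \left(-6\right) \left(- \frac{1}{15}\right) = \frac{2}{5} \approx 0.4$)
$Y{\left(q,G \right)} = q \left(\frac{2}{5} + q\right)$ ($Y{\left(q,G \right)} = \left(\frac{2}{5} + q\right) q = q \left(\frac{2}{5} + q\right)$)
$Y{\left(973,1458 \right)} - 2976095 = \frac{1}{5} \cdot 973 \left(2 + 5 \cdot 973\right) - 2976095 = \frac{1}{5} \cdot 973 \left(2 + 4865\right) - 2976095 = \frac{1}{5} \cdot 973 \cdot 4867 - 2976095 = \frac{4735591}{5} - 2976095 = - \frac{10144884}{5}$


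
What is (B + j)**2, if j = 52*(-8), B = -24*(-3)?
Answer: 118336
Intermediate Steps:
B = 72
j = -416
(B + j)**2 = (72 - 416)**2 = (-344)**2 = 118336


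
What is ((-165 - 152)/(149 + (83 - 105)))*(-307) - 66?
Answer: 88937/127 ≈ 700.29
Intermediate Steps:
((-165 - 152)/(149 + (83 - 105)))*(-307) - 66 = -317/(149 - 22)*(-307) - 66 = -317/127*(-307) - 66 = 97319/127 - 66 = 88937/127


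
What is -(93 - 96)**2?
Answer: -9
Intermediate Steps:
-(93 - 96)**2 = -1*(-3)**2 = -1*9 = -9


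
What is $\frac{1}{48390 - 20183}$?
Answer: $\frac{1}{28207} \approx 3.5452 \cdot 10^{-5}$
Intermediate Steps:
$\frac{1}{48390 - 20183} = \frac{1}{28207}$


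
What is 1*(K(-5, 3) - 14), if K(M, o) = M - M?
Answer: -14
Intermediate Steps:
K(M, o) = 0
1*(K(-5, 3) - 14) = 1*(0 - 14) = 1*(-14) = -14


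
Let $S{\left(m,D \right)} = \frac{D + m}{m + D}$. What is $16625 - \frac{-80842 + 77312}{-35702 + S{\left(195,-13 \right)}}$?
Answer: $\frac{593525595}{35701} \approx 16625.0$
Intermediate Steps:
$S{\left(m,D \right)} = 1$ ($S{\left(m,D \right)} = \frac{D + m}{D + m} = 1$)
$16625 - \frac{-80842 + 77312}{-35702 + S{\left(195,-13 \right)}} = 16625 - \frac{-80842 + 77312}{-35702 + 1} = 16625 - - \frac{3530}{-35701} = 16625 - \left(-3530\right) \left(- \frac{1}{35701}\right) = 16625 - \frac{3530}{35701} = \frac{593525595}{35701}$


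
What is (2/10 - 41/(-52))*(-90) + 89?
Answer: 1/26 ≈ 0.038462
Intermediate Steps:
(2/10 - 41/(-52))*(-90) + 89 = (2*(1/10) - 41*(-1/52))*(-90) + 89 = (1/5 + 41/52)*(-90) + 89 = (257/260)*(-90) + 89 = -2313/26 + 89 = 1/26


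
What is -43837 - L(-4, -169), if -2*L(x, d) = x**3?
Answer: -43869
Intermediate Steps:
L(x, d) = -x**3/2
-43837 - L(-4, -169) = -43837 - (-1)*(-4)**3/2 = -43837 - (-1)*(-64)/2 = -43837 - 1*32 = -43837 - 32 = -43869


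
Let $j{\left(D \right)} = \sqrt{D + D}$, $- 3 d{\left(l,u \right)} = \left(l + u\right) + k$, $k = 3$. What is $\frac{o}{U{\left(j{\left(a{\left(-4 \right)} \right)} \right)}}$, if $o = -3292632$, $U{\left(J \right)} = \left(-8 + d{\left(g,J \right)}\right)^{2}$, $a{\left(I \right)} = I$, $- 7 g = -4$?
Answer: $\frac{1452050712 i}{- 36857 i + 5404 \sqrt{2}} \approx -37773.0 + 7832.3 i$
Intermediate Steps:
$g = \frac{4}{7}$ ($g = \left(- \frac{1}{7}\right) \left(-4\right) = \frac{4}{7} \approx 0.57143$)
$d{\left(l,u \right)} = -1 - \frac{l}{3} - \frac{u}{3}$ ($d{\left(l,u \right)} = - \frac{\left(l + u\right) + 3}{3} = - \frac{3 + l + u}{3} = -1 - \frac{l}{3} - \frac{u}{3}$)
$j{\left(D \right)} = \sqrt{2} \sqrt{D}$ ($j{\left(D \right)} = \sqrt{2 D} = \sqrt{2} \sqrt{D}$)
$U{\left(J \right)} = \left(- \frac{193}{21} - \frac{J}{3}\right)^{2}$ ($U{\left(J \right)} = \left(-8 - \left(\frac{25}{21} + \frac{J}{3}\right)\right)^{2} = \left(- \frac{193}{21} - \frac{J}{3}\right)^{2}$)
$\frac{o}{U{\left(j{\left(a{\left(-4 \right)} \right)} \right)}} = - \frac{3292632}{\frac{1}{441} \left(193 + 7 \sqrt{2} \sqrt{-4}\right)^{2}} = - \frac{3292632}{\frac{1}{441} \left(193 + 7 \sqrt{2} \cdot 2 i\right)^{2}} = - \frac{3292632}{\frac{1}{441} \left(193 + 7 \cdot 2 i \sqrt{2}\right)^{2}} = - \frac{3292632}{\frac{1}{441} \left(193 + 14 i \sqrt{2}\right)^{2}} = - 3292632 \frac{441}{\left(193 + 14 i \sqrt{2}\right)^{2}} = - \frac{1452050712}{\left(193 + 14 i \sqrt{2}\right)^{2}}$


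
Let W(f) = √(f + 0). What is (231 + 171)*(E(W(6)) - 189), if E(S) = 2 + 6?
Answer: -72762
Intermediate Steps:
W(f) = √f
E(S) = 8
(231 + 171)*(E(W(6)) - 189) = (231 + 171)*(8 - 189) = 402*(-181) = -72762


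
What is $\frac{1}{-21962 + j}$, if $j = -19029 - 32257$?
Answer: $- \frac{1}{73248} \approx -1.3652 \cdot 10^{-5}$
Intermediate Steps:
$j = -51286$
$\frac{1}{-21962 + j} = \frac{1}{-21962 - 51286} = \frac{1}{-73248} = - \frac{1}{73248}$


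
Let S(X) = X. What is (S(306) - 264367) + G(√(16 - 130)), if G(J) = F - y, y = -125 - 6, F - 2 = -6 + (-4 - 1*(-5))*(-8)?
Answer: -263942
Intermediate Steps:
F = -12 (F = 2 + (-6 + (-4 - 1*(-5))*(-8)) = 2 + (-6 + (-4 + 5)*(-8)) = 2 + (-6 + 1*(-8)) = 2 + (-6 - 8) = 2 - 14 = -12)
y = -131
G(J) = 119 (G(J) = -12 - 1*(-131) = -12 + 131 = 119)
(S(306) - 264367) + G(√(16 - 130)) = (306 - 264367) + 119 = -264061 + 119 = -263942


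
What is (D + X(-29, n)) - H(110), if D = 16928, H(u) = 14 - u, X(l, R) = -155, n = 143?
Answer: 16869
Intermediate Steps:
(D + X(-29, n)) - H(110) = (16928 - 155) - (14 - 1*110) = 16773 - (14 - 110) = 16773 - 1*(-96) = 16773 + 96 = 16869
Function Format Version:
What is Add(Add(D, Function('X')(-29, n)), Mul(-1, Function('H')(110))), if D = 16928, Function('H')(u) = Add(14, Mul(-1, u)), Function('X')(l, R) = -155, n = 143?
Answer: 16869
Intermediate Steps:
Add(Add(D, Function('X')(-29, n)), Mul(-1, Function('H')(110))) = Add(Add(16928, -155), Mul(-1, Add(14, Mul(-1, 110)))) = Add(16773, Mul(-1, Add(14, -110))) = Add(16773, Mul(-1, -96)) = Add(16773, 96) = 16869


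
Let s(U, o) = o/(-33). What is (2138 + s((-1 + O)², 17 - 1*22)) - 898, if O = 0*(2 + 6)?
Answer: 40925/33 ≈ 1240.2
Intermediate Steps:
O = 0 (O = 0*8 = 0)
s(U, o) = -o/33 (s(U, o) = o*(-1/33) = -o/33)
(2138 + s((-1 + O)², 17 - 1*22)) - 898 = (2138 - (17 - 1*22)/33) - 898 = (2138 - (17 - 22)/33) - 898 = (2138 - 1/33*(-5)) - 898 = (2138 + 5/33) - 898 = 70559/33 - 898 = 40925/33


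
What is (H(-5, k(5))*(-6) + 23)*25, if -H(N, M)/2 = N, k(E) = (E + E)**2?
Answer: -925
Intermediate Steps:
k(E) = 4*E**2 (k(E) = (2*E)**2 = 4*E**2)
H(N, M) = -2*N
(H(-5, k(5))*(-6) + 23)*25 = (-2*(-5)*(-6) + 23)*25 = (10*(-6) + 23)*25 = (-60 + 23)*25 = -37*25 = -925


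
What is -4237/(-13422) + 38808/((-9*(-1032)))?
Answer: 864559/192382 ≈ 4.4940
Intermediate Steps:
-4237/(-13422) + 38808/((-9*(-1032))) = -4237*(-1/13422) + 38808/9288 = 4237/13422 + 38808*(1/9288) = 4237/13422 + 539/129 = 864559/192382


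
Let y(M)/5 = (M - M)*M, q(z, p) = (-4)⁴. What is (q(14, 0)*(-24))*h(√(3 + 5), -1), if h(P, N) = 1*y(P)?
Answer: 0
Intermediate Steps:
q(z, p) = 256
y(M) = 0 (y(M) = 5*((M - M)*M) = 5*(0*M) = 5*0 = 0)
h(P, N) = 0 (h(P, N) = 1*0 = 0)
(q(14, 0)*(-24))*h(√(3 + 5), -1) = (256*(-24))*0 = -6144*0 = 0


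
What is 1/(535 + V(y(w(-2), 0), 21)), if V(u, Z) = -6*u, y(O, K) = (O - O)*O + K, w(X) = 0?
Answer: 1/535 ≈ 0.0018692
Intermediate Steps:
y(O, K) = K (y(O, K) = 0*O + K = 0 + K = K)
1/(535 + V(y(w(-2), 0), 21)) = 1/(535 - 6*0) = 1/(535 + 0) = 1/535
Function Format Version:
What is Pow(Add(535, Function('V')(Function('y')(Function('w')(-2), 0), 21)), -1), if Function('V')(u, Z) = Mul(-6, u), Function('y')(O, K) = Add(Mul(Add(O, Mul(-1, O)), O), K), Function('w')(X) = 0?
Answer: Rational(1, 535) ≈ 0.0018692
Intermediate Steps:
Function('y')(O, K) = K (Function('y')(O, K) = Add(Mul(0, O), K) = Add(0, K) = K)
Pow(Add(535, Function('V')(Function('y')(Function('w')(-2), 0), 21)), -1) = Pow(Add(535, Mul(-6, 0)), -1) = Pow(Add(535, 0), -1) = Pow(535, -1) = Rational(1, 535)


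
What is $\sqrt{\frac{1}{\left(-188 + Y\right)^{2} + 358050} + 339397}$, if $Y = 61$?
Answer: $\frac{4 \sqrt{2969934261882341}}{374179} \approx 582.58$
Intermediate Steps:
$\sqrt{\frac{1}{\left(-188 + Y\right)^{2} + 358050} + 339397} = \sqrt{\frac{1}{\left(-188 + 61\right)^{2} + 358050} + 339397} = \sqrt{\frac{1}{\left(-127\right)^{2} + 358050} + 339397} = \sqrt{\frac{1}{16129 + 358050} + 339397} = \sqrt{\frac{1}{374179} + 339397} = \sqrt{\frac{126995230064}{374179}} = \frac{4 \sqrt{2969934261882341}}{374179}$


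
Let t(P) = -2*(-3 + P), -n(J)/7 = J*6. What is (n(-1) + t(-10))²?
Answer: 4624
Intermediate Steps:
n(J) = -42*J (n(J) = -7*J*6 = -42*J)
t(P) = 6 - 2*P
(n(-1) + t(-10))² = (-42*(-1) + (6 - 2*(-10)))² = (42 + (6 + 20))² = (42 + 26)² = 68² = 4624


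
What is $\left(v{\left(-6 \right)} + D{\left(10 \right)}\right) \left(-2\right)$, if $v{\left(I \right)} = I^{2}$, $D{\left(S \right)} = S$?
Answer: $-92$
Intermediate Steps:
$\left(v{\left(-6 \right)} + D{\left(10 \right)}\right) \left(-2\right) = \left(\left(-6\right)^{2} + 10\right) \left(-2\right) = \left(36 + 10\right) \left(-2\right) = 46 \left(-2\right) = -92$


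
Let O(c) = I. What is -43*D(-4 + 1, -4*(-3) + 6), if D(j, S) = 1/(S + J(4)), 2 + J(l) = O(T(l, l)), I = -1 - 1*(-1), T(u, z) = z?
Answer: -43/16 ≈ -2.6875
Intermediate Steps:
I = 0 (I = -1 + 1 = 0)
O(c) = 0
J(l) = -2 (J(l) = -2 + 0 = -2)
D(j, S) = 1/(-2 + S) (D(j, S) = 1/(S - 2) = 1/(-2 + S))
-43*D(-4 + 1, -4*(-3) + 6) = -43/(-2 + (-4*(-3) + 6)) = -43/(-2 + (12 + 6)) = -43/(-2 + 18) = -43/16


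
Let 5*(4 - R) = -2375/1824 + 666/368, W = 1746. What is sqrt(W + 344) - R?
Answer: -43039/11040 + sqrt(2090) ≈ 41.818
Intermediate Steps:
R = 43039/11040 (R = 4 - (-2375/1824 + 666/368)/5 = 4 - (-2375*1/1824 + 666*(1/368))/5 = 4 - (-125/96 + 333/184)/5 = 4 - 1/5*1121/2208 = 4 - 1121/11040 = 43039/11040 ≈ 3.8985)
sqrt(W + 344) - R = sqrt(1746 + 344) - 1*43039/11040 = sqrt(2090) - 43039/11040 = -43039/11040 + sqrt(2090)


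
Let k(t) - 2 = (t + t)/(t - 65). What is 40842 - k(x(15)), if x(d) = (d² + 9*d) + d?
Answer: 1265965/31 ≈ 40838.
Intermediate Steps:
x(d) = d² + 10*d
k(t) = 2 + 2*t/(-65 + t) (k(t) = 2 + (t + t)/(t - 65) = 2 + (2*t)/(-65 + t) = 2 + 2*t/(-65 + t))
40842 - k(x(15)) = 40842 - 2*(-65 + 2*(15*(10 + 15)))/(-65 + 15*(10 + 15)) = 40842 - 2*(-65 + 2*(15*25))/(-65 + 15*25) = 40842 - 2*(-65 + 2*375)/(-65 + 375) = 40842 - 2*(-65 + 750)/310 = 40842 - 2*685/310 = 40842 - 1*137/31 = 40842 - 137/31 = 1265965/31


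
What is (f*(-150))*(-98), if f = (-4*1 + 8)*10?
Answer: 588000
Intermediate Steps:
f = 40 (f = (-4 + 8)*10 = 4*10 = 40)
(f*(-150))*(-98) = (40*(-150))*(-98) = -6000*(-98) = 588000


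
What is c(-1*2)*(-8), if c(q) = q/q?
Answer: -8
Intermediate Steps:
c(q) = 1
c(-1*2)*(-8) = 1*(-8) = -8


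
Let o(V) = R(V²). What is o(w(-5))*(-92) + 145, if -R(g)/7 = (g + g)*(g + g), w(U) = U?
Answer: 1610145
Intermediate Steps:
R(g) = -28*g² (R(g) = -7*(g + g)*(g + g) = -7*2*g*2*g = -28*g²)
o(V) = -28*V⁴
o(w(-5))*(-92) + 145 = -28*(-5)⁴*(-92) + 145 = -28*625*(-92) + 145 = -17500*(-92) + 145 = 1610000 + 145 = 1610145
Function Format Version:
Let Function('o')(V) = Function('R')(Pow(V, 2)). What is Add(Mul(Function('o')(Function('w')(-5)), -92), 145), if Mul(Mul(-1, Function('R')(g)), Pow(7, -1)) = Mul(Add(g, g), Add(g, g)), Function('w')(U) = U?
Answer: 1610145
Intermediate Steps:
Function('R')(g) = Mul(-28, Pow(g, 2)) (Function('R')(g) = Mul(-7, Mul(Add(g, g), Add(g, g))) = Mul(-7, Mul(Mul(2, g), Mul(2, g))) = Mul(-7, Mul(4, Pow(g, 2))) = Mul(-28, Pow(g, 2)))
Function('o')(V) = Mul(-28, Pow(V, 4)) (Function('o')(V) = Mul(-28, Pow(Pow(V, 2), 2)) = Mul(-28, Pow(V, 4)))
Add(Mul(Function('o')(Function('w')(-5)), -92), 145) = Add(Mul(Mul(-28, Pow(-5, 4)), -92), 145) = Add(Mul(Mul(-28, 625), -92), 145) = Add(Mul(-17500, -92), 145) = Add(1610000, 145) = 1610145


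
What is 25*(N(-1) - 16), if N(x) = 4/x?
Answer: -500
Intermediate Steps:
25*(N(-1) - 16) = 25*(4/(-1) - 16) = 25*(4*(-1) - 16) = 25*(-4 - 16) = 25*(-20) = -500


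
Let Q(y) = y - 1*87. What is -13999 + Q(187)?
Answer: -13899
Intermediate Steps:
Q(y) = -87 + y (Q(y) = y - 87 = -87 + y)
-13999 + Q(187) = -13999 + (-87 + 187) = -13999 + 100 = -13899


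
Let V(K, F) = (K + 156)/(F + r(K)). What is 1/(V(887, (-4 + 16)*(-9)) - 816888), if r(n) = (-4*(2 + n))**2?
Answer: -12645028/10329571631821 ≈ -1.2242e-6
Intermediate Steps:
r(n) = (-8 - 4*n)**2
V(K, F) = (156 + K)/(F + 16*(2 + K)**2) (V(K, F) = (K + 156)/(F + 16*(2 + K)**2) = (156 + K)/(F + 16*(2 + K)**2))
1/(V(887, (-4 + 16)*(-9)) - 816888) = 1/((156 + 887)/((-4 + 16)*(-9) + 16*(2 + 887)**2) - 816888) = 1/(1043/(12*(-9) + 16*889**2) - 816888) = 1/(1043/(-108 + 16*790321) - 816888) = 1/(1043/(-108 + 12645136) - 816888) = 1/(1043/12645028 - 816888) = 1/(-10329571631821/12645028) = -12645028/10329571631821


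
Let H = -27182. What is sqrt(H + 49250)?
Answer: 6*sqrt(613) ≈ 148.55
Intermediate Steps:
sqrt(H + 49250) = sqrt(-27182 + 49250) = sqrt(22068) = 6*sqrt(613)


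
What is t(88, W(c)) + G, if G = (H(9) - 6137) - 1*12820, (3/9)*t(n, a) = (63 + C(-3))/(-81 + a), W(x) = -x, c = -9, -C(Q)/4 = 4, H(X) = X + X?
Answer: -454583/24 ≈ -18941.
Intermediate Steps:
H(X) = 2*X
C(Q) = -16 (C(Q) = -4*4 = -16)
t(n, a) = 141/(-81 + a) (t(n, a) = 3*((63 - 16)/(-81 + a)) = 3*(47/(-81 + a)) = 141/(-81 + a))
G = -18939 (G = (2*9 - 6137) - 1*12820 = (18 - 6137) - 12820 = -6119 - 12820 = -18939)
t(88, W(c)) + G = 141/(-81 - 1*(-9)) - 18939 = 141/(-81 + 9) - 18939 = 141/(-72) - 18939 = 141*(-1/72) - 18939 = -47/24 - 18939 = -454583/24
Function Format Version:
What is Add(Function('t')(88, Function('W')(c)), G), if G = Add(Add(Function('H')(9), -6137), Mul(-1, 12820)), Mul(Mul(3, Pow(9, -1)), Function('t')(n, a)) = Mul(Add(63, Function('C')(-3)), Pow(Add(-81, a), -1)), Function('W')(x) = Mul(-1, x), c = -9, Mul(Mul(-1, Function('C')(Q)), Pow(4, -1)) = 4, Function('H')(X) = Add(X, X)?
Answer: Rational(-454583, 24) ≈ -18941.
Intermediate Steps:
Function('H')(X) = Mul(2, X)
Function('C')(Q) = -16 (Function('C')(Q) = Mul(-4, 4) = -16)
Function('t')(n, a) = Mul(141, Pow(Add(-81, a), -1)) (Function('t')(n, a) = Mul(3, Mul(Add(63, -16), Pow(Add(-81, a), -1))) = Mul(3, Mul(47, Pow(Add(-81, a), -1))) = Mul(141, Pow(Add(-81, a), -1)))
G = -18939 (G = Add(Add(Mul(2, 9), -6137), Mul(-1, 12820)) = Add(Add(18, -6137), -12820) = Add(-6119, -12820) = -18939)
Add(Function('t')(88, Function('W')(c)), G) = Add(Mul(141, Pow(Add(-81, Mul(-1, -9)), -1)), -18939) = Add(Mul(141, Pow(Add(-81, 9), -1)), -18939) = Add(Mul(141, Pow(-72, -1)), -18939) = Add(Mul(141, Rational(-1, 72)), -18939) = Add(Rational(-47, 24), -18939) = Rational(-454583, 24)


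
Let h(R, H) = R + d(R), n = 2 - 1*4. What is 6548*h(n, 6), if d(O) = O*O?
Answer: 13096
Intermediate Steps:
d(O) = O**2
n = -2 (n = 2 - 4 = -2)
h(R, H) = R + R**2
6548*h(n, 6) = 6548*(-2*(1 - 2)) = 6548*(-2*(-1)) = 6548*2 = 13096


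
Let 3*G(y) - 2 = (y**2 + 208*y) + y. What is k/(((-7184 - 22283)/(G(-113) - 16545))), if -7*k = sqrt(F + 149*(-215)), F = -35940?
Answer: -302405*I*sqrt(2719)/618807 ≈ -25.482*I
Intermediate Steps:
k = -5*I*sqrt(2719)/7 (k = -sqrt(-35940 + 149*(-215))/7 = -sqrt(-35940 - 32035)/7 = -5*I*sqrt(2719)/7 ≈ -37.246*I)
G(y) = 2/3 + y**2/3 + 209*y/3 (G(y) = 2/3 + ((y**2 + 208*y) + y)/3 = 2/3 + (y**2 + 209*y)/3 = 2/3 + (y**2/3 + 209*y/3) = 2/3 + y**2/3 + 209*y/3)
k/(((-7184 - 22283)/(G(-113) - 16545))) = (-5*I*sqrt(2719)/7)/(((-7184 - 22283)/((2/3 + (1/3)*(-113)**2 + (209/3)*(-113)) - 16545))) = (-5*I*sqrt(2719)/7)/((-29467/((2/3 + (1/3)*12769 - 23617/3) - 16545))) = (-5*I*sqrt(2719)/7)/((-29467/((2/3 + 12769/3 - 23617/3) - 16545))) = (-5*I*sqrt(2719)/7)/((-29467/(-10846/3 - 16545))) = (-5*I*sqrt(2719)/7)/((-29467/(-60481/3))) = (-5*I*sqrt(2719)/7)/((-29467*(-3/60481))) = (-5*I*sqrt(2719)/7)/(88401/60481) = -5*I*sqrt(2719)/7*(60481/88401) = -302405*I*sqrt(2719)/618807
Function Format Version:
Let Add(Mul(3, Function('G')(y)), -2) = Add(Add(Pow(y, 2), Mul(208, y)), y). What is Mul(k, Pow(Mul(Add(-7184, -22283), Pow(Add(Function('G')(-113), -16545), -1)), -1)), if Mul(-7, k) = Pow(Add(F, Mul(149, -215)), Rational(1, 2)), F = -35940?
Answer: Mul(Rational(-302405, 618807), I, Pow(2719, Rational(1, 2))) ≈ Mul(-25.482, I)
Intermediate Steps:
k = Mul(Rational(-5, 7), I, Pow(2719, Rational(1, 2))) (k = Mul(Rational(-1, 7), Pow(Add(-35940, Mul(149, -215)), Rational(1, 2))) = Mul(Rational(-1, 7), Pow(Add(-35940, -32035), Rational(1, 2))) = Mul(Rational(-1, 7), Pow(-67975, Rational(1, 2))) = Mul(Rational(-1, 7), Mul(5, I, Pow(2719, Rational(1, 2)))) = Mul(Rational(-5, 7), I, Pow(2719, Rational(1, 2))) ≈ Mul(-37.246, I))
Function('G')(y) = Add(Rational(2, 3), Mul(Rational(1, 3), Pow(y, 2)), Mul(Rational(209, 3), y)) (Function('G')(y) = Add(Rational(2, 3), Mul(Rational(1, 3), Add(Add(Pow(y, 2), Mul(208, y)), y))) = Add(Rational(2, 3), Mul(Rational(1, 3), Add(Pow(y, 2), Mul(209, y)))) = Add(Rational(2, 3), Add(Mul(Rational(1, 3), Pow(y, 2)), Mul(Rational(209, 3), y))) = Add(Rational(2, 3), Mul(Rational(1, 3), Pow(y, 2)), Mul(Rational(209, 3), y)))
Mul(k, Pow(Mul(Add(-7184, -22283), Pow(Add(Function('G')(-113), -16545), -1)), -1)) = Mul(Mul(Rational(-5, 7), I, Pow(2719, Rational(1, 2))), Pow(Mul(Add(-7184, -22283), Pow(Add(Add(Rational(2, 3), Mul(Rational(1, 3), Pow(-113, 2)), Mul(Rational(209, 3), -113)), -16545), -1)), -1)) = Mul(Mul(Rational(-5, 7), I, Pow(2719, Rational(1, 2))), Pow(Mul(-29467, Pow(Add(Add(Rational(2, 3), Mul(Rational(1, 3), 12769), Rational(-23617, 3)), -16545), -1)), -1)) = Mul(Mul(Rational(-5, 7), I, Pow(2719, Rational(1, 2))), Pow(Mul(-29467, Pow(Add(Add(Rational(2, 3), Rational(12769, 3), Rational(-23617, 3)), -16545), -1)), -1)) = Mul(Mul(Rational(-5, 7), I, Pow(2719, Rational(1, 2))), Pow(Mul(-29467, Pow(Add(Rational(-10846, 3), -16545), -1)), -1)) = Mul(Mul(Rational(-5, 7), I, Pow(2719, Rational(1, 2))), Pow(Mul(-29467, Pow(Rational(-60481, 3), -1)), -1)) = Mul(Mul(Rational(-5, 7), I, Pow(2719, Rational(1, 2))), Pow(Mul(-29467, Rational(-3, 60481)), -1)) = Mul(Mul(Rational(-5, 7), I, Pow(2719, Rational(1, 2))), Pow(Rational(88401, 60481), -1)) = Mul(Mul(Rational(-5, 7), I, Pow(2719, Rational(1, 2))), Rational(60481, 88401)) = Mul(Rational(-302405, 618807), I, Pow(2719, Rational(1, 2)))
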